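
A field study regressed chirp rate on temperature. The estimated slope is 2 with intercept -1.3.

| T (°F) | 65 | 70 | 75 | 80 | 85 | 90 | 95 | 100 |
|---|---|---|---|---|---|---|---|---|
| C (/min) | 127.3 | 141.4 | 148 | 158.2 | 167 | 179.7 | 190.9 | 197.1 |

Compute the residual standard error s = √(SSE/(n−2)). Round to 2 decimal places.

s = 1.88

T=65: ŷ = -1.3 + 2·65 = 128.7; r = 127.3 − 128.7 = -1.4
T=70: ŷ = -1.3 + 2·70 = 138.7; r = 141.4 − 138.7 = 2.7
T=75: ŷ = -1.3 + 2·75 = 148.7; r = 148 − 148.7 = -0.7
T=80: ŷ = -1.3 + 2·80 = 158.7; r = 158.2 − 158.7 = -0.5
T=85: ŷ = -1.3 + 2·85 = 168.7; r = 167 − 168.7 = -1.7
T=90: ŷ = -1.3 + 2·90 = 178.7; r = 179.7 − 178.7 = 1
T=95: ŷ = -1.3 + 2·95 = 188.7; r = 190.9 − 188.7 = 2.2
T=100: ŷ = -1.3 + 2·100 = 198.7; r = 197.1 − 198.7 = -1.6
SSE = 1.96 + 7.29 + 0.49 + 0.25 + 2.89 + 1 + 4.84 + 2.56 = 21.28
s = √(21.28/6) = √3.54667 ≈ 1.88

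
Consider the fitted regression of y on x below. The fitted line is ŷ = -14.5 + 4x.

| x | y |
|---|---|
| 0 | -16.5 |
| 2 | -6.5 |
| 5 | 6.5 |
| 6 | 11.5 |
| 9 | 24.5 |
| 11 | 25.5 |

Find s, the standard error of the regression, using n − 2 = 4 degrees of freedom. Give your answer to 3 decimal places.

s = 2.915

x=0: ŷ = -14.5 + 4·0 = -14.5; e = -16.5 − (-14.5) = -2
x=2: ŷ = -14.5 + 4·2 = -6.5; e = -6.5 − (-6.5) = 0
x=5: ŷ = -14.5 + 4·5 = 5.5; e = 6.5 − 5.5 = 1
x=6: ŷ = -14.5 + 4·6 = 9.5; e = 11.5 − 9.5 = 2
x=9: ŷ = -14.5 + 4·9 = 21.5; e = 24.5 − 21.5 = 3
x=11: ŷ = -14.5 + 4·11 = 29.5; e = 25.5 − 29.5 = -4
SSE = 4 + 0 + 1 + 4 + 9 + 16 = 34
s = √(34/4) = √8.5 ≈ 2.915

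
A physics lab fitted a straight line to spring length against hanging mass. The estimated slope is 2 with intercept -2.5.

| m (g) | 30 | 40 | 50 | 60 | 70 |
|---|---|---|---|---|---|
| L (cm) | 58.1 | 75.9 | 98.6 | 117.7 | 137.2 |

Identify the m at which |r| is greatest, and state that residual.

m=30: L̂ = -2.5 + 2·30 = 57.5; r = 58.1 − 57.5 = 0.6
m=40: L̂ = -2.5 + 2·40 = 77.5; r = 75.9 − 77.5 = -1.6
m=50: L̂ = -2.5 + 2·50 = 97.5; r = 98.6 − 97.5 = 1.1
m=60: L̂ = -2.5 + 2·60 = 117.5; r = 117.7 − 117.5 = 0.2
m=70: L̂ = -2.5 + 2·70 = 137.5; r = 137.2 − 137.5 = -0.3
Largest |r| is 1.6 at m = 40, residual -1.6.

m = 40, r = -1.6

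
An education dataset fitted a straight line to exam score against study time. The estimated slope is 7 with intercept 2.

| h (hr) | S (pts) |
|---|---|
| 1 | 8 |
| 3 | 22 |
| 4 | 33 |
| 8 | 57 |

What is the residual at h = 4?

ŷ = 2 + 7·4 = 30
e = 33 − 30 = 3

e = 3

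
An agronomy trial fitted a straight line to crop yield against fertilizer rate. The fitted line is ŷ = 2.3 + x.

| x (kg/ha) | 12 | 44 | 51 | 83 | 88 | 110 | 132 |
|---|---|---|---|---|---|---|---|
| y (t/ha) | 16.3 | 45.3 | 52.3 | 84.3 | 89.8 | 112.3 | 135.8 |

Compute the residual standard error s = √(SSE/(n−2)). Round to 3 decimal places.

s = 1.378

x=12: ŷ = 2.3 + 12 = 14.3; e = 16.3 − 14.3 = 2
x=44: ŷ = 2.3 + 44 = 46.3; e = 45.3 − 46.3 = -1
x=51: ŷ = 2.3 + 51 = 53.3; e = 52.3 − 53.3 = -1
x=83: ŷ = 2.3 + 83 = 85.3; e = 84.3 − 85.3 = -1
x=88: ŷ = 2.3 + 88 = 90.3; e = 89.8 − 90.3 = -0.5
x=110: ŷ = 2.3 + 110 = 112.3; e = 112.3 − 112.3 = 0
x=132: ŷ = 2.3 + 132 = 134.3; e = 135.8 − 134.3 = 1.5
SSE = 4 + 1 + 1 + 1 + 0.25 + 0 + 2.25 = 9.5
s = √(9.5/5) = √1.9 ≈ 1.378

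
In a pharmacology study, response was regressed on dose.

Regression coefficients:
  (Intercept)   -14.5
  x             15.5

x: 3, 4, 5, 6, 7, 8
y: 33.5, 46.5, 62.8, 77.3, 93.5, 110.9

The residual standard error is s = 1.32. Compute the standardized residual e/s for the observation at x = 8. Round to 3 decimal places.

1.061

ŷ = -14.5 + 15.5·8 = 109.5
e = 110.9 − 109.5 = 1.4
e/s = 1.4 / 1.32 = 1.061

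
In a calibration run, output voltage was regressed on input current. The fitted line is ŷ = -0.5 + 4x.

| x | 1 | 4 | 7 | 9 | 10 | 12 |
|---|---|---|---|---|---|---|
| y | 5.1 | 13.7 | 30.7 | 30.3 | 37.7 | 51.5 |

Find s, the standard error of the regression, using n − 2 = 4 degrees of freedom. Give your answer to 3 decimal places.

x=1: ŷ = -0.5 + 4·1 = 3.5; e = 5.1 − 3.5 = 1.6
x=4: ŷ = -0.5 + 4·4 = 15.5; e = 13.7 − 15.5 = -1.8
x=7: ŷ = -0.5 + 4·7 = 27.5; e = 30.7 − 27.5 = 3.2
x=9: ŷ = -0.5 + 4·9 = 35.5; e = 30.3 − 35.5 = -5.2
x=10: ŷ = -0.5 + 4·10 = 39.5; e = 37.7 − 39.5 = -1.8
x=12: ŷ = -0.5 + 4·12 = 47.5; e = 51.5 − 47.5 = 4
SSE = 2.56 + 3.24 + 10.24 + 27.04 + 3.24 + 16 = 62.32
s = √(62.32/4) = √15.58 ≈ 3.947

s = 3.947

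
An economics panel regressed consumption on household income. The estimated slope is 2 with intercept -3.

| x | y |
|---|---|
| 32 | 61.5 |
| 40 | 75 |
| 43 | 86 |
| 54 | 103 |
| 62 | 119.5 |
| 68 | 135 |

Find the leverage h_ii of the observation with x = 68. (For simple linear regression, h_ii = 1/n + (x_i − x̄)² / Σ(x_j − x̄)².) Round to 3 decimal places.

x̄ = (32 + 40 + 43 + 54 + 62 + 68)/6 = 49.8333
Σ(x − x̄)² = 318.028 + 96.6944 + 46.6944 + 17.3611 + 148.028 + 330.028 = 956.833
h = 1/6 + (18.1667)²/956.833 = 0.166667 + 0.344917 = 0.512

h = 0.512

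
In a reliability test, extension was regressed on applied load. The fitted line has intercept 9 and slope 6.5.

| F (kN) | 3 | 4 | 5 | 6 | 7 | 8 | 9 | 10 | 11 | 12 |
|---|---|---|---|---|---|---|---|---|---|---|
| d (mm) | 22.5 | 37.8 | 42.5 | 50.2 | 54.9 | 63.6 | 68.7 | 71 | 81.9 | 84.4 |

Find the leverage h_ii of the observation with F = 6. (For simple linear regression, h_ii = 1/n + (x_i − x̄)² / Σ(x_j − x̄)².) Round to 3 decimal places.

h = 0.127

F̄ = (3 + 4 + 5 + 6 + 7 + 8 + 9 + 10 + 11 + 12)/10 = 7.5
Σ(F − F̄)² = 20.25 + 12.25 + 6.25 + 2.25 + 0.25 + 0.25 + 2.25 + 6.25 + 12.25 + 20.25 = 82.5
h = 1/10 + (-1.5)²/82.5 = 0.1 + 0.0272727 = 0.127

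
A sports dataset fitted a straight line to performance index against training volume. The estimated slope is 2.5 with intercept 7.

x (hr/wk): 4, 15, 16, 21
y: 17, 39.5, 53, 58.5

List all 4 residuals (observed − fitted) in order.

0, -5, 6, -1

x=4: ŷ = 7 + 2.5·4 = 17; e = 17 − 17 = 0
x=15: ŷ = 7 + 2.5·15 = 44.5; e = 39.5 − 44.5 = -5
x=16: ŷ = 7 + 2.5·16 = 47; e = 53 − 47 = 6
x=21: ŷ = 7 + 2.5·21 = 59.5; e = 58.5 − 59.5 = -1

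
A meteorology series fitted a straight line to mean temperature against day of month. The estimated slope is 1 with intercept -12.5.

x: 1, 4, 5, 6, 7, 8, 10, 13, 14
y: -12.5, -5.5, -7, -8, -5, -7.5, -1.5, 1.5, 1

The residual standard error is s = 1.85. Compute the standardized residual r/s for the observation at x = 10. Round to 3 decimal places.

ŷ = -12.5 + 10 = -2.5
r = -1.5 − (-2.5) = 1
r/s = 1 / 1.85 = 0.541

0.541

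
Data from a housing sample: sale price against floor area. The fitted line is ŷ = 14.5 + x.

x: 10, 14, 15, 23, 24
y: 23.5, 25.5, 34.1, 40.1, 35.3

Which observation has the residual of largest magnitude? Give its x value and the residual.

x = 15, r = 4.6

x=10: ŷ = 14.5 + 10 = 24.5; r = 23.5 − 24.5 = -1
x=14: ŷ = 14.5 + 14 = 28.5; r = 25.5 − 28.5 = -3
x=15: ŷ = 14.5 + 15 = 29.5; r = 34.1 − 29.5 = 4.6
x=23: ŷ = 14.5 + 23 = 37.5; r = 40.1 − 37.5 = 2.6
x=24: ŷ = 14.5 + 24 = 38.5; r = 35.3 − 38.5 = -3.2
Largest |r| is 4.6 at x = 15, residual 4.6.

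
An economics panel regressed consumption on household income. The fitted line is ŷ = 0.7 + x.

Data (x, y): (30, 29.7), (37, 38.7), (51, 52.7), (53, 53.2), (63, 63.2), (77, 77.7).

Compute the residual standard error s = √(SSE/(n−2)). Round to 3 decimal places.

x=30: ŷ = 0.7 + 30 = 30.7; e = 29.7 − 30.7 = -1
x=37: ŷ = 0.7 + 37 = 37.7; e = 38.7 − 37.7 = 1
x=51: ŷ = 0.7 + 51 = 51.7; e = 52.7 − 51.7 = 1
x=53: ŷ = 0.7 + 53 = 53.7; e = 53.2 − 53.7 = -0.5
x=63: ŷ = 0.7 + 63 = 63.7; e = 63.2 − 63.7 = -0.5
x=77: ŷ = 0.7 + 77 = 77.7; e = 77.7 − 77.7 = 0
SSE = 1 + 1 + 1 + 0.25 + 0.25 + 0 = 3.5
s = √(3.5/4) = √0.875 ≈ 0.935

s = 0.935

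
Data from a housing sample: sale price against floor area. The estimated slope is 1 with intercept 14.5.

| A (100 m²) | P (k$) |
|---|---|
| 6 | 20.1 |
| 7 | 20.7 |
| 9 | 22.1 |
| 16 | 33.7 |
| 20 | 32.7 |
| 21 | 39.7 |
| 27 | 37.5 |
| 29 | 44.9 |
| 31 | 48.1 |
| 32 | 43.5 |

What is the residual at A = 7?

ŷ = 14.5 + 7 = 21.5
r = 20.7 − 21.5 = -0.8

r = -0.8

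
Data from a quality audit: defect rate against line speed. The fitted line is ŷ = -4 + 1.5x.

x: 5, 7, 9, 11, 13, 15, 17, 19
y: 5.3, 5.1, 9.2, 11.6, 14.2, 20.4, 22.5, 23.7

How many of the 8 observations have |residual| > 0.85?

6

x=5: ŷ = -4 + 1.5·5 = 3.5; r = 5.3 − 3.5 = 1.8
x=7: ŷ = -4 + 1.5·7 = 6.5; r = 5.1 − 6.5 = -1.4
x=9: ŷ = -4 + 1.5·9 = 9.5; r = 9.2 − 9.5 = -0.3
x=11: ŷ = -4 + 1.5·11 = 12.5; r = 11.6 − 12.5 = -0.9
x=13: ŷ = -4 + 1.5·13 = 15.5; r = 14.2 − 15.5 = -1.3
x=15: ŷ = -4 + 1.5·15 = 18.5; r = 20.4 − 18.5 = 1.9
x=17: ŷ = -4 + 1.5·17 = 21.5; r = 22.5 − 21.5 = 1
x=19: ŷ = -4 + 1.5·19 = 24.5; r = 23.7 − 24.5 = -0.8
|r| > 0.85: x=5 (|r|=1.8), x=7 (|r|=1.4), x=11 (|r|=0.9), x=13 (|r|=1.3), x=15 (|r|=1.9), x=17 (|r|=1) → 6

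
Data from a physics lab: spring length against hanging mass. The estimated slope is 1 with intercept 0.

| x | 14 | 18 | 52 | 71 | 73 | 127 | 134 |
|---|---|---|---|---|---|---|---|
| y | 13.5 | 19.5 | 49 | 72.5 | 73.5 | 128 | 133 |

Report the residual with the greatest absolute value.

e = -3

x=14: ŷ = 14 = 14; e = 13.5 − 14 = -0.5
x=18: ŷ = 18 = 18; e = 19.5 − 18 = 1.5
x=52: ŷ = 52 = 52; e = 49 − 52 = -3
x=71: ŷ = 71 = 71; e = 72.5 − 71 = 1.5
x=73: ŷ = 73 = 73; e = 73.5 − 73 = 0.5
x=127: ŷ = 127 = 127; e = 128 − 127 = 1
x=134: ŷ = 134 = 134; e = 133 − 134 = -1
Largest |e| is 3 at x = 52, residual -3.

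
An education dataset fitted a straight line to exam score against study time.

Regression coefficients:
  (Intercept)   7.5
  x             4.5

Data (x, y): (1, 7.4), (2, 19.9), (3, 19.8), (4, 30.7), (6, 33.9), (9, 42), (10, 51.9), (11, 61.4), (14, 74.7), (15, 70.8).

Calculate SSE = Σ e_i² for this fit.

SSE = 152.56

x=1: ŷ = 7.5 + 4.5·1 = 12; e = 7.4 − 12 = -4.6
x=2: ŷ = 7.5 + 4.5·2 = 16.5; e = 19.9 − 16.5 = 3.4
x=3: ŷ = 7.5 + 4.5·3 = 21; e = 19.8 − 21 = -1.2
x=4: ŷ = 7.5 + 4.5·4 = 25.5; e = 30.7 − 25.5 = 5.2
x=6: ŷ = 7.5 + 4.5·6 = 34.5; e = 33.9 − 34.5 = -0.6
x=9: ŷ = 7.5 + 4.5·9 = 48; e = 42 − 48 = -6
x=10: ŷ = 7.5 + 4.5·10 = 52.5; e = 51.9 − 52.5 = -0.6
x=11: ŷ = 7.5 + 4.5·11 = 57; e = 61.4 − 57 = 4.4
x=14: ŷ = 7.5 + 4.5·14 = 70.5; e = 74.7 − 70.5 = 4.2
x=15: ŷ = 7.5 + 4.5·15 = 75; e = 70.8 − 75 = -4.2
SSE = 21.16 + 11.56 + 1.44 + 27.04 + 0.36 + 36 + 0.36 + 19.36 + 17.64 + 17.64 = 152.56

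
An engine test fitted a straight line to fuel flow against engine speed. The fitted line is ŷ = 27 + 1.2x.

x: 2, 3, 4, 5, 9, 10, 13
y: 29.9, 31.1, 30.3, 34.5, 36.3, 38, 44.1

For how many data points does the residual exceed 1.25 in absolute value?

x=2: ŷ = 27 + 1.2·2 = 29.4; r = 29.9 − 29.4 = 0.5
x=3: ŷ = 27 + 1.2·3 = 30.6; r = 31.1 − 30.6 = 0.5
x=4: ŷ = 27 + 1.2·4 = 31.8; r = 30.3 − 31.8 = -1.5
x=5: ŷ = 27 + 1.2·5 = 33; r = 34.5 − 33 = 1.5
x=9: ŷ = 27 + 1.2·9 = 37.8; r = 36.3 − 37.8 = -1.5
x=10: ŷ = 27 + 1.2·10 = 39; r = 38 − 39 = -1
x=13: ŷ = 27 + 1.2·13 = 42.6; r = 44.1 − 42.6 = 1.5
|r| > 1.25: x=4 (|r|=1.5), x=5 (|r|=1.5), x=9 (|r|=1.5), x=13 (|r|=1.5) → 4

4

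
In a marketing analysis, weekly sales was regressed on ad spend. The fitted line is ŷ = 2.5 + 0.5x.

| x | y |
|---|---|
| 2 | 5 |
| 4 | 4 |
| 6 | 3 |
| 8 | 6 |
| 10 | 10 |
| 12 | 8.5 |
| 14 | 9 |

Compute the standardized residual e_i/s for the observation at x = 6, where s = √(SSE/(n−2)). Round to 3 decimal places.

x=2: ŷ = 2.5 + 0.5·2 = 3.5; e = 5 − 3.5 = 1.5
x=4: ŷ = 2.5 + 0.5·4 = 4.5; e = 4 − 4.5 = -0.5
x=6: ŷ = 2.5 + 0.5·6 = 5.5; e = 3 − 5.5 = -2.5
x=8: ŷ = 2.5 + 0.5·8 = 6.5; e = 6 − 6.5 = -0.5
x=10: ŷ = 2.5 + 0.5·10 = 7.5; e = 10 − 7.5 = 2.5
x=12: ŷ = 2.5 + 0.5·12 = 8.5; e = 8.5 − 8.5 = 0
x=14: ŷ = 2.5 + 0.5·14 = 9.5; e = 9 − 9.5 = -0.5
SSE = 2.25 + 0.25 + 6.25 + 0.25 + 6.25 + 0 + 0.25 = 15.5
s = √(15.5/5) = 1.76068
e/s = -2.5 / 1.76068 = -1.420

-1.420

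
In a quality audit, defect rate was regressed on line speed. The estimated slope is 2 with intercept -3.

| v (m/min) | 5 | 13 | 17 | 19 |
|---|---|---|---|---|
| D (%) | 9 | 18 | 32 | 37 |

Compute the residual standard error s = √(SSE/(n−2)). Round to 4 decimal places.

v=5: ŷ = -3 + 2·5 = 7; e = 9 − 7 = 2
v=13: ŷ = -3 + 2·13 = 23; e = 18 − 23 = -5
v=17: ŷ = -3 + 2·17 = 31; e = 32 − 31 = 1
v=19: ŷ = -3 + 2·19 = 35; e = 37 − 35 = 2
SSE = 4 + 25 + 1 + 4 = 34
s = √(34/2) = √17 ≈ 4.1231

s = 4.1231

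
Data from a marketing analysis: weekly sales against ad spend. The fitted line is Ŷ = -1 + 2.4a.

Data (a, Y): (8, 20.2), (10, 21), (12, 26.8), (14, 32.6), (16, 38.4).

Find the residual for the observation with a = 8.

Ŷ = -1 + 2.4·8 = 18.2
r = 20.2 − 18.2 = 2

r = 2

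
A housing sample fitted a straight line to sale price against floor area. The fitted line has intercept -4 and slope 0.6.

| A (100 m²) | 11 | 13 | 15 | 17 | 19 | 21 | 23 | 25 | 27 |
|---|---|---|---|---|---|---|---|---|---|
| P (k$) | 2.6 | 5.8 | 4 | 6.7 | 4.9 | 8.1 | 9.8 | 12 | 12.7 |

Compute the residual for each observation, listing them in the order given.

0, 2, -1, 0.5, -2.5, -0.5, 0, 1, 0.5

A=11: P̂ = -4 + 0.6·11 = 2.6; e = 2.6 − 2.6 = 0
A=13: P̂ = -4 + 0.6·13 = 3.8; e = 5.8 − 3.8 = 2
A=15: P̂ = -4 + 0.6·15 = 5; e = 4 − 5 = -1
A=17: P̂ = -4 + 0.6·17 = 6.2; e = 6.7 − 6.2 = 0.5
A=19: P̂ = -4 + 0.6·19 = 7.4; e = 4.9 − 7.4 = -2.5
A=21: P̂ = -4 + 0.6·21 = 8.6; e = 8.1 − 8.6 = -0.5
A=23: P̂ = -4 + 0.6·23 = 9.8; e = 9.8 − 9.8 = 0
A=25: P̂ = -4 + 0.6·25 = 11; e = 12 − 11 = 1
A=27: P̂ = -4 + 0.6·27 = 12.2; e = 12.7 − 12.2 = 0.5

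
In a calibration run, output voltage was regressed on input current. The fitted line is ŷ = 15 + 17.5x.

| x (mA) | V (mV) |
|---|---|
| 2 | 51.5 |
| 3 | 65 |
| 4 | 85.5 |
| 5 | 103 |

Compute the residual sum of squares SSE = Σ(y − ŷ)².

SSE = 9

x=2: ŷ = 15 + 17.5·2 = 50; e = 51.5 − 50 = 1.5
x=3: ŷ = 15 + 17.5·3 = 67.5; e = 65 − 67.5 = -2.5
x=4: ŷ = 15 + 17.5·4 = 85; e = 85.5 − 85 = 0.5
x=5: ŷ = 15 + 17.5·5 = 102.5; e = 103 − 102.5 = 0.5
SSE = 2.25 + 6.25 + 0.25 + 0.25 = 9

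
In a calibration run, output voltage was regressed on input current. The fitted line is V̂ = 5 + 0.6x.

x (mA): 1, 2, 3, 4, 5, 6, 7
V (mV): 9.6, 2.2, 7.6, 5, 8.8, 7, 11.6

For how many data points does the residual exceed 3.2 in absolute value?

2

x=1: V̂ = 5 + 0.6·1 = 5.6; e = 9.6 − 5.6 = 4
x=2: V̂ = 5 + 0.6·2 = 6.2; e = 2.2 − 6.2 = -4
x=3: V̂ = 5 + 0.6·3 = 6.8; e = 7.6 − 6.8 = 0.8
x=4: V̂ = 5 + 0.6·4 = 7.4; e = 5 − 7.4 = -2.4
x=5: V̂ = 5 + 0.6·5 = 8; e = 8.8 − 8 = 0.8
x=6: V̂ = 5 + 0.6·6 = 8.6; e = 7 − 8.6 = -1.6
x=7: V̂ = 5 + 0.6·7 = 9.2; e = 11.6 − 9.2 = 2.4
|e| > 3.2: x=1 (|e|=4), x=2 (|e|=4) → 2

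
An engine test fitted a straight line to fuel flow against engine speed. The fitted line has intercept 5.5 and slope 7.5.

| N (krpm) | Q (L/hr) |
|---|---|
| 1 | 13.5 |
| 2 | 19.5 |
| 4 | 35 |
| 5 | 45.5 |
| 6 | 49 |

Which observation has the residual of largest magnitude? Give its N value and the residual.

N = 5, e = 2.5

N=1: Q̂ = 5.5 + 7.5·1 = 13; e = 13.5 − 13 = 0.5
N=2: Q̂ = 5.5 + 7.5·2 = 20.5; e = 19.5 − 20.5 = -1
N=4: Q̂ = 5.5 + 7.5·4 = 35.5; e = 35 − 35.5 = -0.5
N=5: Q̂ = 5.5 + 7.5·5 = 43; e = 45.5 − 43 = 2.5
N=6: Q̂ = 5.5 + 7.5·6 = 50.5; e = 49 − 50.5 = -1.5
Largest |e| is 2.5 at N = 5, residual 2.5.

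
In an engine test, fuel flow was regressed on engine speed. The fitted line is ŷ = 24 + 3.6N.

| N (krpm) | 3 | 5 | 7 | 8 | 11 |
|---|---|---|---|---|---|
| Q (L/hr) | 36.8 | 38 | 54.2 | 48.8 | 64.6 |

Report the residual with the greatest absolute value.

N=3: ŷ = 24 + 3.6·3 = 34.8; r = 36.8 − 34.8 = 2
N=5: ŷ = 24 + 3.6·5 = 42; r = 38 − 42 = -4
N=7: ŷ = 24 + 3.6·7 = 49.2; r = 54.2 − 49.2 = 5
N=8: ŷ = 24 + 3.6·8 = 52.8; r = 48.8 − 52.8 = -4
N=11: ŷ = 24 + 3.6·11 = 63.6; r = 64.6 − 63.6 = 1
Largest |r| is 5 at N = 7, residual 5.

r = 5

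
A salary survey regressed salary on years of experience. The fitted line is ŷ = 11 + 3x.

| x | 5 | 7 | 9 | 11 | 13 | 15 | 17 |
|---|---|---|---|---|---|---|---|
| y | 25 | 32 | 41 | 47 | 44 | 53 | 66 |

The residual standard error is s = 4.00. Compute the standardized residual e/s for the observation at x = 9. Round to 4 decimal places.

0.7500

ŷ = 11 + 3·9 = 38
e = 41 − 38 = 3
e/s = 3 / 4.00 = 0.7500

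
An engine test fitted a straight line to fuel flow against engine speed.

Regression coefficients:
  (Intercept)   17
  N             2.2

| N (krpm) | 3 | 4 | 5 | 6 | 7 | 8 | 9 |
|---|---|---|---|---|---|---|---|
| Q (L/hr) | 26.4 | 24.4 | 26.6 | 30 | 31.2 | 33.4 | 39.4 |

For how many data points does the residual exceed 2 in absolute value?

2

N=3: Q̂ = 17 + 2.2·3 = 23.6; r = 26.4 − 23.6 = 2.8
N=4: Q̂ = 17 + 2.2·4 = 25.8; r = 24.4 − 25.8 = -1.4
N=5: Q̂ = 17 + 2.2·5 = 28; r = 26.6 − 28 = -1.4
N=6: Q̂ = 17 + 2.2·6 = 30.2; r = 30 − 30.2 = -0.2
N=7: Q̂ = 17 + 2.2·7 = 32.4; r = 31.2 − 32.4 = -1.2
N=8: Q̂ = 17 + 2.2·8 = 34.6; r = 33.4 − 34.6 = -1.2
N=9: Q̂ = 17 + 2.2·9 = 36.8; r = 39.4 − 36.8 = 2.6
|r| > 2: N=3 (|r|=2.8), N=9 (|r|=2.6) → 2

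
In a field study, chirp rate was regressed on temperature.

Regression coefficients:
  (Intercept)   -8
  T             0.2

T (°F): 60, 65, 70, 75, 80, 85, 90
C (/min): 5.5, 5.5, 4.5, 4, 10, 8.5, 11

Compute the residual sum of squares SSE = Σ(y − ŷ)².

SSE = 19

T=60: Ĉ = -8 + 0.2·60 = 4; r = 5.5 − 4 = 1.5
T=65: Ĉ = -8 + 0.2·65 = 5; r = 5.5 − 5 = 0.5
T=70: Ĉ = -8 + 0.2·70 = 6; r = 4.5 − 6 = -1.5
T=75: Ĉ = -8 + 0.2·75 = 7; r = 4 − 7 = -3
T=80: Ĉ = -8 + 0.2·80 = 8; r = 10 − 8 = 2
T=85: Ĉ = -8 + 0.2·85 = 9; r = 8.5 − 9 = -0.5
T=90: Ĉ = -8 + 0.2·90 = 10; r = 11 − 10 = 1
SSE = 2.25 + 0.25 + 2.25 + 9 + 4 + 0.25 + 1 = 19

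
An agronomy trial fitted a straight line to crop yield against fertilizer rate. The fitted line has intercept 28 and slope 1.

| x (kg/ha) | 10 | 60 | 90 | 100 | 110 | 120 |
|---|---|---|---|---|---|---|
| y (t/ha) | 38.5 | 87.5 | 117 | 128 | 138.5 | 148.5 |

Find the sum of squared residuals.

x=10: ŷ = 28 + 10 = 38; r = 38.5 − 38 = 0.5
x=60: ŷ = 28 + 60 = 88; r = 87.5 − 88 = -0.5
x=90: ŷ = 28 + 90 = 118; r = 117 − 118 = -1
x=100: ŷ = 28 + 100 = 128; r = 128 − 128 = 0
x=110: ŷ = 28 + 110 = 138; r = 138.5 − 138 = 0.5
x=120: ŷ = 28 + 120 = 148; r = 148.5 − 148 = 0.5
SSE = 0.25 + 0.25 + 1 + 0 + 0.25 + 0.25 = 2

SSE = 2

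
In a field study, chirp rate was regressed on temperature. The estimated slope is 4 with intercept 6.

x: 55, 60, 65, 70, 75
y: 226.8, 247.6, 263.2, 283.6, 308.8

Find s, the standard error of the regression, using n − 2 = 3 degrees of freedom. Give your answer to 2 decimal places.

x=55: ŷ = 6 + 4·55 = 226; r = 226.8 − 226 = 0.8
x=60: ŷ = 6 + 4·60 = 246; r = 247.6 − 246 = 1.6
x=65: ŷ = 6 + 4·65 = 266; r = 263.2 − 266 = -2.8
x=70: ŷ = 6 + 4·70 = 286; r = 283.6 − 286 = -2.4
x=75: ŷ = 6 + 4·75 = 306; r = 308.8 − 306 = 2.8
SSE = 0.64 + 2.56 + 7.84 + 5.76 + 7.84 = 24.64
s = √(24.64/3) = √8.21333 ≈ 2.87

s = 2.87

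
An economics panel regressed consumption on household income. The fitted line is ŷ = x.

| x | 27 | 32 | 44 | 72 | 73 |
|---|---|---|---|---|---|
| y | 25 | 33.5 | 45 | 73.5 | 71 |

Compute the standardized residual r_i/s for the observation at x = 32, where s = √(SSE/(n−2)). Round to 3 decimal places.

x=27: ŷ = 27 = 27; r = 25 − 27 = -2
x=32: ŷ = 32 = 32; r = 33.5 − 32 = 1.5
x=44: ŷ = 44 = 44; r = 45 − 44 = 1
x=72: ŷ = 72 = 72; r = 73.5 − 72 = 1.5
x=73: ŷ = 73 = 73; r = 71 − 73 = -2
SSE = 4 + 2.25 + 1 + 2.25 + 4 = 13.5
s = √(13.5/3) = 2.12132
r/s = 1.5 / 2.12132 = 0.707

0.707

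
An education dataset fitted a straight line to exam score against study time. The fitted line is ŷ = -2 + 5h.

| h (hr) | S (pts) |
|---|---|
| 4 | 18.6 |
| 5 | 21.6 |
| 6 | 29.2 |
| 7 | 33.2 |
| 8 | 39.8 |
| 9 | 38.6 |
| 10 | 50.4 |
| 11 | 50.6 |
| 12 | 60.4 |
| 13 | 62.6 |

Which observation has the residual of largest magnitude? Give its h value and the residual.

h = 9, r = -4.4

h=4: ŷ = -2 + 5·4 = 18; r = 18.6 − 18 = 0.6
h=5: ŷ = -2 + 5·5 = 23; r = 21.6 − 23 = -1.4
h=6: ŷ = -2 + 5·6 = 28; r = 29.2 − 28 = 1.2
h=7: ŷ = -2 + 5·7 = 33; r = 33.2 − 33 = 0.2
h=8: ŷ = -2 + 5·8 = 38; r = 39.8 − 38 = 1.8
h=9: ŷ = -2 + 5·9 = 43; r = 38.6 − 43 = -4.4
h=10: ŷ = -2 + 5·10 = 48; r = 50.4 − 48 = 2.4
h=11: ŷ = -2 + 5·11 = 53; r = 50.6 − 53 = -2.4
h=12: ŷ = -2 + 5·12 = 58; r = 60.4 − 58 = 2.4
h=13: ŷ = -2 + 5·13 = 63; r = 62.6 − 63 = -0.4
Largest |r| is 4.4 at h = 9, residual -4.4.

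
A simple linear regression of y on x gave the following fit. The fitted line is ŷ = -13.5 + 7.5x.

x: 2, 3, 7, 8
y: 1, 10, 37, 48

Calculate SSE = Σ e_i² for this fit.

SSE = 7.5

x=2: ŷ = -13.5 + 7.5·2 = 1.5; e = 1 − 1.5 = -0.5
x=3: ŷ = -13.5 + 7.5·3 = 9; e = 10 − 9 = 1
x=7: ŷ = -13.5 + 7.5·7 = 39; e = 37 − 39 = -2
x=8: ŷ = -13.5 + 7.5·8 = 46.5; e = 48 − 46.5 = 1.5
SSE = 0.25 + 1 + 4 + 2.25 = 7.5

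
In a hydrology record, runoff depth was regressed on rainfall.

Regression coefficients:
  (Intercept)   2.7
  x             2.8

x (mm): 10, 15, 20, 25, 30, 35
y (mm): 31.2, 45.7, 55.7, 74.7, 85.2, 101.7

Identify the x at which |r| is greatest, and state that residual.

x=10: ŷ = 2.7 + 2.8·10 = 30.7; r = 31.2 − 30.7 = 0.5
x=15: ŷ = 2.7 + 2.8·15 = 44.7; r = 45.7 − 44.7 = 1
x=20: ŷ = 2.7 + 2.8·20 = 58.7; r = 55.7 − 58.7 = -3
x=25: ŷ = 2.7 + 2.8·25 = 72.7; r = 74.7 − 72.7 = 2
x=30: ŷ = 2.7 + 2.8·30 = 86.7; r = 85.2 − 86.7 = -1.5
x=35: ŷ = 2.7 + 2.8·35 = 100.7; r = 101.7 − 100.7 = 1
Largest |r| is 3 at x = 20, residual -3.

x = 20, r = -3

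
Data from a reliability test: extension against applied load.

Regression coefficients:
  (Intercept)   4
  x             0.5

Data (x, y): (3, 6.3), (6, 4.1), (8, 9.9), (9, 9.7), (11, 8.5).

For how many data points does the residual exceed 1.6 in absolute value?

x=3: ŷ = 4 + 0.5·3 = 5.5; e = 6.3 − 5.5 = 0.8
x=6: ŷ = 4 + 0.5·6 = 7; e = 4.1 − 7 = -2.9
x=8: ŷ = 4 + 0.5·8 = 8; e = 9.9 − 8 = 1.9
x=9: ŷ = 4 + 0.5·9 = 8.5; e = 9.7 − 8.5 = 1.2
x=11: ŷ = 4 + 0.5·11 = 9.5; e = 8.5 − 9.5 = -1
|e| > 1.6: x=6 (|e|=2.9), x=8 (|e|=1.9) → 2

2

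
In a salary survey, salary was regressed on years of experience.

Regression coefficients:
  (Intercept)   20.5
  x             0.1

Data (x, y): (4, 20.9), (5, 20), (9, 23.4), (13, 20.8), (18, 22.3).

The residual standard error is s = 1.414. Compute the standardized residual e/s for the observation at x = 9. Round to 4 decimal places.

1.4144

ŷ = 20.5 + 0.1·9 = 21.4
e = 23.4 − 21.4 = 2
e/s = 2 / 1.414 = 1.4144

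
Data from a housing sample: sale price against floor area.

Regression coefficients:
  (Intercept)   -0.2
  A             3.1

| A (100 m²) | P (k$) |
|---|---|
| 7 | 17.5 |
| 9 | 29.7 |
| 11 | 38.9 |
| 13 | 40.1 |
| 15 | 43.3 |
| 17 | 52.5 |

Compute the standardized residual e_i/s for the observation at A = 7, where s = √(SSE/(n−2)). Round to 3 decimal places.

-1.089

A=7: ŷ = -0.2 + 3.1·7 = 21.5; e = 17.5 − 21.5 = -4
A=9: ŷ = -0.2 + 3.1·9 = 27.7; e = 29.7 − 27.7 = 2
A=11: ŷ = -0.2 + 3.1·11 = 33.9; e = 38.9 − 33.9 = 5
A=13: ŷ = -0.2 + 3.1·13 = 40.1; e = 40.1 − 40.1 = 0
A=15: ŷ = -0.2 + 3.1·15 = 46.3; e = 43.3 − 46.3 = -3
A=17: ŷ = -0.2 + 3.1·17 = 52.5; e = 52.5 − 52.5 = 0
SSE = 16 + 4 + 25 + 0 + 9 + 0 = 54
s = √(54/4) = 3.67423
e/s = -4 / 3.67423 = -1.089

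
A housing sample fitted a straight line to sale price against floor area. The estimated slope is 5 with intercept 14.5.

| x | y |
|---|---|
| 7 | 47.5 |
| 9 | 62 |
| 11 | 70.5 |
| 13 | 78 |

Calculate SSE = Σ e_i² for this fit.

x=7: ŷ = 14.5 + 5·7 = 49.5; e = 47.5 − 49.5 = -2
x=9: ŷ = 14.5 + 5·9 = 59.5; e = 62 − 59.5 = 2.5
x=11: ŷ = 14.5 + 5·11 = 69.5; e = 70.5 − 69.5 = 1
x=13: ŷ = 14.5 + 5·13 = 79.5; e = 78 − 79.5 = -1.5
SSE = 4 + 6.25 + 1 + 2.25 = 13.5

SSE = 13.5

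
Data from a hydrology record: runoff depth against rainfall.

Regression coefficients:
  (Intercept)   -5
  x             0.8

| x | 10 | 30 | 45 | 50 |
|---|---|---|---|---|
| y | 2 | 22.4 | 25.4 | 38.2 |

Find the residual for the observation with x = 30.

ŷ = -5 + 0.8·30 = 19
e = 22.4 − 19 = 3.4

e = 3.4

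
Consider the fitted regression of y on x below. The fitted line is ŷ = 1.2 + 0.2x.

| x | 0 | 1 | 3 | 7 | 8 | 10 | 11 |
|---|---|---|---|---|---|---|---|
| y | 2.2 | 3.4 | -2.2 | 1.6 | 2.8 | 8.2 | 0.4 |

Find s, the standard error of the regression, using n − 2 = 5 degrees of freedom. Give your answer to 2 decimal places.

s = 3.35

x=0: ŷ = 1.2 + 0.2·0 = 1.2; e = 2.2 − 1.2 = 1
x=1: ŷ = 1.2 + 0.2·1 = 1.4; e = 3.4 − 1.4 = 2
x=3: ŷ = 1.2 + 0.2·3 = 1.8; e = -2.2 − 1.8 = -4
x=7: ŷ = 1.2 + 0.2·7 = 2.6; e = 1.6 − 2.6 = -1
x=8: ŷ = 1.2 + 0.2·8 = 2.8; e = 2.8 − 2.8 = 0
x=10: ŷ = 1.2 + 0.2·10 = 3.2; e = 8.2 − 3.2 = 5
x=11: ŷ = 1.2 + 0.2·11 = 3.4; e = 0.4 − 3.4 = -3
SSE = 1 + 4 + 16 + 1 + 0 + 25 + 9 = 56
s = √(56/5) = √11.2 ≈ 3.35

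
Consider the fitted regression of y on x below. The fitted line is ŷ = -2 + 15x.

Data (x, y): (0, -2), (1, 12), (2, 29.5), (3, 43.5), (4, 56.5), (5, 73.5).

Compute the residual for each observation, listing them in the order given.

x=0: ŷ = -2 + 15·0 = -2; e = -2 − (-2) = 0
x=1: ŷ = -2 + 15·1 = 13; e = 12 − 13 = -1
x=2: ŷ = -2 + 15·2 = 28; e = 29.5 − 28 = 1.5
x=3: ŷ = -2 + 15·3 = 43; e = 43.5 − 43 = 0.5
x=4: ŷ = -2 + 15·4 = 58; e = 56.5 − 58 = -1.5
x=5: ŷ = -2 + 15·5 = 73; e = 73.5 − 73 = 0.5

0, -1, 1.5, 0.5, -1.5, 0.5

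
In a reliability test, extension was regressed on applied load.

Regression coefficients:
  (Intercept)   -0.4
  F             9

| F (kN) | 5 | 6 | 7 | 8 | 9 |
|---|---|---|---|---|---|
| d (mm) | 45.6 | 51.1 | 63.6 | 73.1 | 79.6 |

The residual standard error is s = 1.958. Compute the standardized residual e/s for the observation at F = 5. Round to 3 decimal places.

0.511

d̂ = -0.4 + 9·5 = 44.6
e = 45.6 − 44.6 = 1
e/s = 1 / 1.958 = 0.511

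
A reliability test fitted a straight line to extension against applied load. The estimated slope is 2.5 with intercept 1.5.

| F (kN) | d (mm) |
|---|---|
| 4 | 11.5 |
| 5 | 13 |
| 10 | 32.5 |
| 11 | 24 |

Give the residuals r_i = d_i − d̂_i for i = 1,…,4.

0, -1, 6, -5

F=4: d̂ = 1.5 + 2.5·4 = 11.5; r = 11.5 − 11.5 = 0
F=5: d̂ = 1.5 + 2.5·5 = 14; r = 13 − 14 = -1
F=10: d̂ = 1.5 + 2.5·10 = 26.5; r = 32.5 − 26.5 = 6
F=11: d̂ = 1.5 + 2.5·11 = 29; r = 24 − 29 = -5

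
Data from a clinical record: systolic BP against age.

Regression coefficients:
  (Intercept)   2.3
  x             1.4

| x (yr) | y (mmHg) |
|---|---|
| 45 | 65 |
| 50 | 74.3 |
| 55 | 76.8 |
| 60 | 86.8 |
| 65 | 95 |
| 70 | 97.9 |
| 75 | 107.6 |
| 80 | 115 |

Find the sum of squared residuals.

SSE = 19.82

x=45: ŷ = 2.3 + 1.4·45 = 65.3; e = 65 − 65.3 = -0.3
x=50: ŷ = 2.3 + 1.4·50 = 72.3; e = 74.3 − 72.3 = 2
x=55: ŷ = 2.3 + 1.4·55 = 79.3; e = 76.8 − 79.3 = -2.5
x=60: ŷ = 2.3 + 1.4·60 = 86.3; e = 86.8 − 86.3 = 0.5
x=65: ŷ = 2.3 + 1.4·65 = 93.3; e = 95 − 93.3 = 1.7
x=70: ŷ = 2.3 + 1.4·70 = 100.3; e = 97.9 − 100.3 = -2.4
x=75: ŷ = 2.3 + 1.4·75 = 107.3; e = 107.6 − 107.3 = 0.3
x=80: ŷ = 2.3 + 1.4·80 = 114.3; e = 115 − 114.3 = 0.7
SSE = 0.09 + 4 + 6.25 + 0.25 + 2.89 + 5.76 + 0.09 + 0.49 = 19.82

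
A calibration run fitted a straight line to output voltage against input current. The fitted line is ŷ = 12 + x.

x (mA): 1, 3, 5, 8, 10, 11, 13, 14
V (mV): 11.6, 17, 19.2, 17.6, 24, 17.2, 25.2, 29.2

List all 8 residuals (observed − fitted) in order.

-1.4, 2, 2.2, -2.4, 2, -5.8, 0.2, 3.2

x=1: ŷ = 12 + 1 = 13; e = 11.6 − 13 = -1.4
x=3: ŷ = 12 + 3 = 15; e = 17 − 15 = 2
x=5: ŷ = 12 + 5 = 17; e = 19.2 − 17 = 2.2
x=8: ŷ = 12 + 8 = 20; e = 17.6 − 20 = -2.4
x=10: ŷ = 12 + 10 = 22; e = 24 − 22 = 2
x=11: ŷ = 12 + 11 = 23; e = 17.2 − 23 = -5.8
x=13: ŷ = 12 + 13 = 25; e = 25.2 − 25 = 0.2
x=14: ŷ = 12 + 14 = 26; e = 29.2 − 26 = 3.2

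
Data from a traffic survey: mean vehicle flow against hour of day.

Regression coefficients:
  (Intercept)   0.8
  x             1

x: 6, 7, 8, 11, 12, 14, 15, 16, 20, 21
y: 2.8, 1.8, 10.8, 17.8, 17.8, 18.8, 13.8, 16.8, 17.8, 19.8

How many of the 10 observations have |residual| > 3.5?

x=6: ŷ = 0.8 + 6 = 6.8; e = 2.8 − 6.8 = -4
x=7: ŷ = 0.8 + 7 = 7.8; e = 1.8 − 7.8 = -6
x=8: ŷ = 0.8 + 8 = 8.8; e = 10.8 − 8.8 = 2
x=11: ŷ = 0.8 + 11 = 11.8; e = 17.8 − 11.8 = 6
x=12: ŷ = 0.8 + 12 = 12.8; e = 17.8 − 12.8 = 5
x=14: ŷ = 0.8 + 14 = 14.8; e = 18.8 − 14.8 = 4
x=15: ŷ = 0.8 + 15 = 15.8; e = 13.8 − 15.8 = -2
x=16: ŷ = 0.8 + 16 = 16.8; e = 16.8 − 16.8 = 0
x=20: ŷ = 0.8 + 20 = 20.8; e = 17.8 − 20.8 = -3
x=21: ŷ = 0.8 + 21 = 21.8; e = 19.8 − 21.8 = -2
|e| > 3.5: x=6 (|e|=4), x=7 (|e|=6), x=11 (|e|=6), x=12 (|e|=5), x=14 (|e|=4) → 5

5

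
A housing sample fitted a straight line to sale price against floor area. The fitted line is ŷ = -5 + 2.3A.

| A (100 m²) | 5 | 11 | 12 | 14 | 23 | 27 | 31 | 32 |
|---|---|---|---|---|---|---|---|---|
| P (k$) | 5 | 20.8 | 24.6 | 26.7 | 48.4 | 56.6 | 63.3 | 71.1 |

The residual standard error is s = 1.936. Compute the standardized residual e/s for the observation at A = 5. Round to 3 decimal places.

-0.775

ŷ = -5 + 2.3·5 = 6.5
e = 5 − 6.5 = -1.5
e/s = -1.5 / 1.936 = -0.775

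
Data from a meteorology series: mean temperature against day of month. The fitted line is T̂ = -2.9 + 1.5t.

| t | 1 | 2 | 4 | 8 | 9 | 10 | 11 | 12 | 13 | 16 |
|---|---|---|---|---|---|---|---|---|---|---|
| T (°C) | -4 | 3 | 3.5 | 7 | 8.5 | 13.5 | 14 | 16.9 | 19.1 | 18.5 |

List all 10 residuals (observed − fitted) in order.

-2.6, 2.9, 0.4, -2.1, -2.1, 1.4, 0.4, 1.8, 2.5, -2.6

t=1: T̂ = -2.9 + 1.5·1 = -1.4; e = -4 − (-1.4) = -2.6
t=2: T̂ = -2.9 + 1.5·2 = 0.1; e = 3 − 0.1 = 2.9
t=4: T̂ = -2.9 + 1.5·4 = 3.1; e = 3.5 − 3.1 = 0.4
t=8: T̂ = -2.9 + 1.5·8 = 9.1; e = 7 − 9.1 = -2.1
t=9: T̂ = -2.9 + 1.5·9 = 10.6; e = 8.5 − 10.6 = -2.1
t=10: T̂ = -2.9 + 1.5·10 = 12.1; e = 13.5 − 12.1 = 1.4
t=11: T̂ = -2.9 + 1.5·11 = 13.6; e = 14 − 13.6 = 0.4
t=12: T̂ = -2.9 + 1.5·12 = 15.1; e = 16.9 − 15.1 = 1.8
t=13: T̂ = -2.9 + 1.5·13 = 16.6; e = 19.1 − 16.6 = 2.5
t=16: T̂ = -2.9 + 1.5·16 = 21.1; e = 18.5 − 21.1 = -2.6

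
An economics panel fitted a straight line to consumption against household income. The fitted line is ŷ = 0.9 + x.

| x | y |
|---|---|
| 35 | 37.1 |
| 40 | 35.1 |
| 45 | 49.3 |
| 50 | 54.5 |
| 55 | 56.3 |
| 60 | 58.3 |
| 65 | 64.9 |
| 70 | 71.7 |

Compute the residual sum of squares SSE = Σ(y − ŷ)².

SSE = 68.16

x=35: ŷ = 0.9 + 35 = 35.9; r = 37.1 − 35.9 = 1.2
x=40: ŷ = 0.9 + 40 = 40.9; r = 35.1 − 40.9 = -5.8
x=45: ŷ = 0.9 + 45 = 45.9; r = 49.3 − 45.9 = 3.4
x=50: ŷ = 0.9 + 50 = 50.9; r = 54.5 − 50.9 = 3.6
x=55: ŷ = 0.9 + 55 = 55.9; r = 56.3 − 55.9 = 0.4
x=60: ŷ = 0.9 + 60 = 60.9; r = 58.3 − 60.9 = -2.6
x=65: ŷ = 0.9 + 65 = 65.9; r = 64.9 − 65.9 = -1
x=70: ŷ = 0.9 + 70 = 70.9; r = 71.7 − 70.9 = 0.8
SSE = 1.44 + 33.64 + 11.56 + 12.96 + 0.16 + 6.76 + 1 + 0.64 = 68.16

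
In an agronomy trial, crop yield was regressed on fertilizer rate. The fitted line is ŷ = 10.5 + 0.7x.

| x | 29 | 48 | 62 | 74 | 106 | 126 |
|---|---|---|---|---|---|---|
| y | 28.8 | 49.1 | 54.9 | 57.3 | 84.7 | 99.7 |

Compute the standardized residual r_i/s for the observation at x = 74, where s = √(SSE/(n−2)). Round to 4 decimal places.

-1.3363

x=29: ŷ = 10.5 + 0.7·29 = 30.8; r = 28.8 − 30.8 = -2
x=48: ŷ = 10.5 + 0.7·48 = 44.1; r = 49.1 − 44.1 = 5
x=62: ŷ = 10.5 + 0.7·62 = 53.9; r = 54.9 − 53.9 = 1
x=74: ŷ = 10.5 + 0.7·74 = 62.3; r = 57.3 − 62.3 = -5
x=106: ŷ = 10.5 + 0.7·106 = 84.7; r = 84.7 − 84.7 = 0
x=126: ŷ = 10.5 + 0.7·126 = 98.7; r = 99.7 − 98.7 = 1
SSE = 4 + 25 + 1 + 25 + 0 + 1 = 56
s = √(56/4) = 3.74166
r/s = -5 / 3.74166 = -1.3363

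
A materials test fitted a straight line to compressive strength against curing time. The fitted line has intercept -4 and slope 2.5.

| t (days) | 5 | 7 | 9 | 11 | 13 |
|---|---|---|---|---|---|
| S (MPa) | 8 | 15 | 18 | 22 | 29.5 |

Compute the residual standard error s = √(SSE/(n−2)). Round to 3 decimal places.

t=5: Ŝ = -4 + 2.5·5 = 8.5; r = 8 − 8.5 = -0.5
t=7: Ŝ = -4 + 2.5·7 = 13.5; r = 15 − 13.5 = 1.5
t=9: Ŝ = -4 + 2.5·9 = 18.5; r = 18 − 18.5 = -0.5
t=11: Ŝ = -4 + 2.5·11 = 23.5; r = 22 − 23.5 = -1.5
t=13: Ŝ = -4 + 2.5·13 = 28.5; r = 29.5 − 28.5 = 1
SSE = 0.25 + 2.25 + 0.25 + 2.25 + 1 = 6
s = √(6/3) = √2 ≈ 1.414

s = 1.414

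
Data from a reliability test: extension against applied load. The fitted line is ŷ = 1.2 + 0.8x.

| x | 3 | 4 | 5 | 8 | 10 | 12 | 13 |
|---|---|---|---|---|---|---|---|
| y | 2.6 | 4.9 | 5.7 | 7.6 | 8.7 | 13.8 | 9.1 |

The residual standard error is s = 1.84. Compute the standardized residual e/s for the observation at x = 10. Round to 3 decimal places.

ŷ = 1.2 + 0.8·10 = 9.2
e = 8.7 − 9.2 = -0.5
e/s = -0.5 / 1.84 = -0.272

-0.272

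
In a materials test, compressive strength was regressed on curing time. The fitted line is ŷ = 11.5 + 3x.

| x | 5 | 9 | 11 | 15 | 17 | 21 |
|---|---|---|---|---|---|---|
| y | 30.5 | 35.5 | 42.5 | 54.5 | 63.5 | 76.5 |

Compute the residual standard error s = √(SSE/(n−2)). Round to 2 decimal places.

s = 3.08

x=5: ŷ = 11.5 + 3·5 = 26.5; e = 30.5 − 26.5 = 4
x=9: ŷ = 11.5 + 3·9 = 38.5; e = 35.5 − 38.5 = -3
x=11: ŷ = 11.5 + 3·11 = 44.5; e = 42.5 − 44.5 = -2
x=15: ŷ = 11.5 + 3·15 = 56.5; e = 54.5 − 56.5 = -2
x=17: ŷ = 11.5 + 3·17 = 62.5; e = 63.5 − 62.5 = 1
x=21: ŷ = 11.5 + 3·21 = 74.5; e = 76.5 − 74.5 = 2
SSE = 16 + 9 + 4 + 4 + 1 + 4 = 38
s = √(38/4) = √9.5 ≈ 3.08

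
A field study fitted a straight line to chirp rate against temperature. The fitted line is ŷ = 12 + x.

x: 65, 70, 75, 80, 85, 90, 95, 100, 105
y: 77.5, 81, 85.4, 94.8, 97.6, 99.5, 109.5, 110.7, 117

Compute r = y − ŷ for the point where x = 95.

r = 2.5

ŷ = 12 + 95 = 107
r = 109.5 − 107 = 2.5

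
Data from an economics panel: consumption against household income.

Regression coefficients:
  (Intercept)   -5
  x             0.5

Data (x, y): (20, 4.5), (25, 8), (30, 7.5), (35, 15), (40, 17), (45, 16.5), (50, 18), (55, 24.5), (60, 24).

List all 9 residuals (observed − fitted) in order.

x=20: ŷ = -5 + 0.5·20 = 5; e = 4.5 − 5 = -0.5
x=25: ŷ = -5 + 0.5·25 = 7.5; e = 8 − 7.5 = 0.5
x=30: ŷ = -5 + 0.5·30 = 10; e = 7.5 − 10 = -2.5
x=35: ŷ = -5 + 0.5·35 = 12.5; e = 15 − 12.5 = 2.5
x=40: ŷ = -5 + 0.5·40 = 15; e = 17 − 15 = 2
x=45: ŷ = -5 + 0.5·45 = 17.5; e = 16.5 − 17.5 = -1
x=50: ŷ = -5 + 0.5·50 = 20; e = 18 − 20 = -2
x=55: ŷ = -5 + 0.5·55 = 22.5; e = 24.5 − 22.5 = 2
x=60: ŷ = -5 + 0.5·60 = 25; e = 24 − 25 = -1

-0.5, 0.5, -2.5, 2.5, 2, -1, -2, 2, -1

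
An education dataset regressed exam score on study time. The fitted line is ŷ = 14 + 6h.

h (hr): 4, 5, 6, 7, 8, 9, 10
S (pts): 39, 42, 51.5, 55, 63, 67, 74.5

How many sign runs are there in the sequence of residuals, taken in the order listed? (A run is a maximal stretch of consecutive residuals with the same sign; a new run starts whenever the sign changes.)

h=4: ŷ = 14 + 6·4 = 38; e = 39 − 38 = 1
h=5: ŷ = 14 + 6·5 = 44; e = 42 − 44 = -2
h=6: ŷ = 14 + 6·6 = 50; e = 51.5 − 50 = 1.5
h=7: ŷ = 14 + 6·7 = 56; e = 55 − 56 = -1
h=8: ŷ = 14 + 6·8 = 62; e = 63 − 62 = 1
h=9: ŷ = 14 + 6·9 = 68; e = 67 − 68 = -1
h=10: ŷ = 14 + 6·10 = 74; e = 74.5 − 74 = 0.5
Signs: + − + − + − +
Runs: +×1, −×1, +×1, −×1, +×1, −×1, +×1 → 7

7 runs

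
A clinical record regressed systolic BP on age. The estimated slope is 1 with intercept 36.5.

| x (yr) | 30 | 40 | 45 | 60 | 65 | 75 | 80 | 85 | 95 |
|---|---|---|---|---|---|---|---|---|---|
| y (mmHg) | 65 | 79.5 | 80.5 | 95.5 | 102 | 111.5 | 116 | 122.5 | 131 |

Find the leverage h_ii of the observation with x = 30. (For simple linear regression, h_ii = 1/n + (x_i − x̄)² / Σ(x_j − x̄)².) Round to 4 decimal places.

h = 0.4064

x̄ = (30 + 40 + 45 + 60 + 65 + 75 + 80 + 85 + 95)/9 = 63.8889
Σ(x − x̄)² = 1148.46 + 570.679 + 356.79 + 15.1235 + 1.23457 + 123.457 + 259.568 + 445.679 + 967.901 = 3888.89
h = 1/9 + (-33.8889)²/3888.89 = 0.111111 + 0.295317 = 0.4064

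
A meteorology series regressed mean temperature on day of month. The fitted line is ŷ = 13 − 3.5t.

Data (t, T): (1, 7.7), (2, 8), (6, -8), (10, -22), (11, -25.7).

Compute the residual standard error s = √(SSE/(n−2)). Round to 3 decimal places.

s = 1.558

t=1: ŷ = 13 − 3.5·1 = 9.5; r = 7.7 − 9.5 = -1.8
t=2: ŷ = 13 − 3.5·2 = 6; r = 8 − 6 = 2
t=6: ŷ = 13 − 3.5·6 = -8; r = -8 − (-8) = 0
t=10: ŷ = 13 − 3.5·10 = -22; r = -22 − (-22) = 0
t=11: ŷ = 13 − 3.5·11 = -25.5; r = -25.7 − (-25.5) = -0.2
SSE = 3.24 + 4 + 0 + 0 + 0.04 = 7.28
s = √(7.28/3) = √2.42667 ≈ 1.558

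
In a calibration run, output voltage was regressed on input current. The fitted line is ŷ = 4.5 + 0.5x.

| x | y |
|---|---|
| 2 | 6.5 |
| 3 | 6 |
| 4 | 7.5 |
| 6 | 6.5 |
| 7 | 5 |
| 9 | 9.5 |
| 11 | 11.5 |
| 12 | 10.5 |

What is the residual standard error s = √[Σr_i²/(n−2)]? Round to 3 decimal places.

x=2: ŷ = 4.5 + 0.5·2 = 5.5; r = 6.5 − 5.5 = 1
x=3: ŷ = 4.5 + 0.5·3 = 6; r = 6 − 6 = 0
x=4: ŷ = 4.5 + 0.5·4 = 6.5; r = 7.5 − 6.5 = 1
x=6: ŷ = 4.5 + 0.5·6 = 7.5; r = 6.5 − 7.5 = -1
x=7: ŷ = 4.5 + 0.5·7 = 8; r = 5 − 8 = -3
x=9: ŷ = 4.5 + 0.5·9 = 9; r = 9.5 − 9 = 0.5
x=11: ŷ = 4.5 + 0.5·11 = 10; r = 11.5 − 10 = 1.5
x=12: ŷ = 4.5 + 0.5·12 = 10.5; r = 10.5 − 10.5 = 0
SSE = 1 + 0 + 1 + 1 + 9 + 0.25 + 2.25 + 0 = 14.5
s = √(14.5/6) = √2.41667 ≈ 1.555

s = 1.555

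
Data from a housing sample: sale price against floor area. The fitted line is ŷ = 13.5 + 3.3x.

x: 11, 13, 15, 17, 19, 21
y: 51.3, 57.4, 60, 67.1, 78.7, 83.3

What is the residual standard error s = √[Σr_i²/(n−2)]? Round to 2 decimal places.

s = 2.50

x=11: ŷ = 13.5 + 3.3·11 = 49.8; r = 51.3 − 49.8 = 1.5
x=13: ŷ = 13.5 + 3.3·13 = 56.4; r = 57.4 − 56.4 = 1
x=15: ŷ = 13.5 + 3.3·15 = 63; r = 60 − 63 = -3
x=17: ŷ = 13.5 + 3.3·17 = 69.6; r = 67.1 − 69.6 = -2.5
x=19: ŷ = 13.5 + 3.3·19 = 76.2; r = 78.7 − 76.2 = 2.5
x=21: ŷ = 13.5 + 3.3·21 = 82.8; r = 83.3 − 82.8 = 0.5
SSE = 2.25 + 1 + 9 + 6.25 + 6.25 + 0.25 = 25
s = √(25/4) = √6.25 ≈ 2.50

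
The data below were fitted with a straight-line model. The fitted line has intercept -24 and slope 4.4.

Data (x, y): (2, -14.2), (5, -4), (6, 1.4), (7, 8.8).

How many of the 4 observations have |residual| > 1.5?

2

x=2: ŷ = -24 + 4.4·2 = -15.2; r = -14.2 − (-15.2) = 1
x=5: ŷ = -24 + 4.4·5 = -2; r = -4 − (-2) = -2
x=6: ŷ = -24 + 4.4·6 = 2.4; r = 1.4 − 2.4 = -1
x=7: ŷ = -24 + 4.4·7 = 6.8; r = 8.8 − 6.8 = 2
|r| > 1.5: x=5 (|r|=2), x=7 (|r|=2) → 2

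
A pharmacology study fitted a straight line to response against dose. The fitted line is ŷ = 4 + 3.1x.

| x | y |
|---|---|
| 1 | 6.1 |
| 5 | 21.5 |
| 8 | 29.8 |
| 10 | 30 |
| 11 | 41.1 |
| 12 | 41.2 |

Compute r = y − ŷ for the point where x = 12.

ŷ = 4 + 3.1·12 = 41.2
r = 41.2 − 41.2 = 0

r = 0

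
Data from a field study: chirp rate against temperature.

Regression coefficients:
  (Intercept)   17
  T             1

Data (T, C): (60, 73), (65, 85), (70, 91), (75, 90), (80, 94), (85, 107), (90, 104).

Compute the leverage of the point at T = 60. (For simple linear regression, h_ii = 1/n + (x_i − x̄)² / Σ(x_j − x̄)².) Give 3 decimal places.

h = 0.464

T̄ = (60 + 65 + 70 + 75 + 80 + 85 + 90)/7 = 75
Σ(T − T̄)² = 225 + 100 + 25 + 0 + 25 + 100 + 225 = 700
h = 1/7 + (-15)²/700 = 0.142857 + 0.321429 = 0.464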